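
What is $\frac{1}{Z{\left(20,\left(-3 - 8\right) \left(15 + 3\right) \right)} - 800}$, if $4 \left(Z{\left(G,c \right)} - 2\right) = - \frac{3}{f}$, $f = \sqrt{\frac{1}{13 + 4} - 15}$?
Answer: $- \frac{1081024}{862657203} - \frac{4 i \sqrt{4318}}{862657203} \approx -0.0012531 - 3.0469 \cdot 10^{-7} i$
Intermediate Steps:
$f = \frac{i \sqrt{4318}}{17}$ ($f = \sqrt{\frac{1}{17} - 15} = \sqrt{- \frac{254}{17}} = \frac{i \sqrt{4318}}{17} \approx 3.8654 i$)
$Z{\left(G,c \right)} = 2 + \frac{3 i \sqrt{4318}}{1016}$ ($Z{\left(G,c \right)} = 2 + \frac{\left(-3\right) \frac{1}{\frac{1}{17} i \sqrt{4318}}}{4} = 2 + \frac{\left(-3\right) \left(- \frac{i \sqrt{4318}}{254}\right)}{4} = 2 + \frac{\frac{3}{254} i \sqrt{4318}}{4} = 2 + \frac{3 i \sqrt{4318}}{1016}$)
$\frac{1}{Z{\left(20,\left(-3 - 8\right) \left(15 + 3\right) \right)} - 800} = \frac{1}{\left(2 + \frac{3 i \sqrt{4318}}{1016}\right) - 800} = \frac{1}{-798 + \frac{3 i \sqrt{4318}}{1016}}$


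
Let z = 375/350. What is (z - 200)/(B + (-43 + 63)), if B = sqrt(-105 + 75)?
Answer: -2785/301 + 557*I*sqrt(30)/1204 ≈ -9.2525 + 2.5339*I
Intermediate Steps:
B = I*sqrt(30) (B = sqrt(-30) = I*sqrt(30) ≈ 5.4772*I)
z = 15/14 (z = 375*(1/350) = 15/14 ≈ 1.0714)
(z - 200)/(B + (-43 + 63)) = (15/14 - 200)/(I*sqrt(30) + (-43 + 63)) = -2785/(14*(I*sqrt(30) + 20)) = -2785/(14*(20 + I*sqrt(30)))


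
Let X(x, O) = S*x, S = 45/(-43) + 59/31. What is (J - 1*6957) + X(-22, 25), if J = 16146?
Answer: 12223813/1333 ≈ 9170.2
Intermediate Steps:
S = 1142/1333 (S = 45*(-1/43) + 59*(1/31) = -45/43 + 59/31 = 1142/1333 ≈ 0.85671)
X(x, O) = 1142*x/1333
(J - 1*6957) + X(-22, 25) = (16146 - 1*6957) + (1142/1333)*(-22) = (16146 - 6957) - 25124/1333 = 9189 - 25124/1333 = 12223813/1333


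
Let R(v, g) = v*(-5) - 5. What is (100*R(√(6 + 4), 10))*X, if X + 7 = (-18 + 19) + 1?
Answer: 2500 + 2500*√10 ≈ 10406.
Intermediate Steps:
R(v, g) = -5 - 5*v (R(v, g) = -5*v - 5 = -5 - 5*v)
X = -5 (X = -7 + ((-18 + 19) + 1) = -7 + (1 + 1) = -7 + 2 = -5)
(100*R(√(6 + 4), 10))*X = (100*(-5 - 5*√(6 + 4)))*(-5) = (100*(-5 - 5*√10))*(-5) = (-500 - 500*√10)*(-5) = 2500 + 2500*√10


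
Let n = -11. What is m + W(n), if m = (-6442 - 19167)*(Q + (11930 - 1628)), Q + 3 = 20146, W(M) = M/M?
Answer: -779666004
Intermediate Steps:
W(M) = 1
Q = 20143 (Q = -3 + 20146 = 20143)
m = -779666005 (m = (-6442 - 19167)*(20143 + (11930 - 1628)) = -25609*(20143 + 10302) = -25609*30445 = -779666005)
m + W(n) = -779666005 + 1 = -779666004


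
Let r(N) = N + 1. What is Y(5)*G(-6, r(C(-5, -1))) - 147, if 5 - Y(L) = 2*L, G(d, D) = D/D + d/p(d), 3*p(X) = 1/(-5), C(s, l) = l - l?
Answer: -602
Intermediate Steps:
C(s, l) = 0
r(N) = 1 + N
p(X) = -1/15 (p(X) = (⅓)/(-5) = (⅓)*(-⅕) = -1/15)
G(d, D) = 1 - 15*d (G(d, D) = D/D + d/(-1/15) = 1 + d*(-15) = 1 - 15*d)
Y(L) = 5 - 2*L
Y(5)*G(-6, r(C(-5, -1))) - 147 = (5 - 2*5)*(1 - 15*(-6)) - 147 = (5 - 10)*(1 + 90) - 147 = -5*91 - 147 = -455 - 147 = -602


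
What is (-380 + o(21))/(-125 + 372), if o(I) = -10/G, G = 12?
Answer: -2285/1482 ≈ -1.5418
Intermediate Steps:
o(I) = -⅚ (o(I) = -10/12 = -10*1/12 = -⅚)
(-380 + o(21))/(-125 + 372) = (-380 - ⅚)/(-125 + 372) = -2285/6/247 = -2285/6*1/247 = -2285/1482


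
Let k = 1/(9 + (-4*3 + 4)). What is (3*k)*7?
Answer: 21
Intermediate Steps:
k = 1 (k = 1/(9 + (-12 + 4)) = 1/(9 - 8) = 1/1 = 1)
(3*k)*7 = (3*1)*7 = 3*7 = 21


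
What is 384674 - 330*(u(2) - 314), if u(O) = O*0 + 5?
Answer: 486644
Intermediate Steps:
u(O) = 5 (u(O) = 0 + 5 = 5)
384674 - 330*(u(2) - 314) = 384674 - 330*(5 - 314) = 384674 - 330*(-309) = 384674 + 101970 = 486644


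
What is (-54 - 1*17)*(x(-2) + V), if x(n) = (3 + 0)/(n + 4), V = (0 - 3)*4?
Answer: 1491/2 ≈ 745.50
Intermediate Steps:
V = -12 (V = -3*4 = -12)
x(n) = 3/(4 + n)
(-54 - 1*17)*(x(-2) + V) = (-54 - 1*17)*(3/(4 - 2) - 12) = (-54 - 17)*(3/2 - 12) = -71*(3*(½) - 12) = -71*(3/2 - 12) = -71*(-21/2) = 1491/2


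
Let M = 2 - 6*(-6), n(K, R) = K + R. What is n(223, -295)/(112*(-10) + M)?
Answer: 36/541 ≈ 0.066543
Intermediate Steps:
M = 38 (M = 2 + 36 = 38)
n(223, -295)/(112*(-10) + M) = (223 - 295)/(112*(-10) + 38) = -72/(-1120 + 38) = -72/(-1082) = -72*(-1/1082) = 36/541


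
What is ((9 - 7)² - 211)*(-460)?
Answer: 95220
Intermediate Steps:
((9 - 7)² - 211)*(-460) = (2² - 211)*(-460) = (4 - 211)*(-460) = -207*(-460) = 95220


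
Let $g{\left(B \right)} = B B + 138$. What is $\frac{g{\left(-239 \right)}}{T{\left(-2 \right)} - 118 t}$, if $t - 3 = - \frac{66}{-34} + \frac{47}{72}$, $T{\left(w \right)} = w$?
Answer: $- \frac{35042508}{405197} \approx -86.483$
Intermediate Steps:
$g{\left(B \right)} = 138 + B^{2}$ ($g{\left(B \right)} = B^{2} + 138 = 138 + B^{2}$)
$t = \frac{6847}{1224}$ ($t = 3 + \left(- \frac{66}{-34} + \frac{47}{72}\right) = 3 + \left(\left(-66\right) \left(- \frac{1}{34}\right) + 47 \cdot \frac{1}{72}\right) = 3 + \left(\frac{33}{17} + \frac{47}{72}\right) = 3 + \frac{3175}{1224} = \frac{6847}{1224} \approx 5.594$)
$\frac{g{\left(-239 \right)}}{T{\left(-2 \right)} - 118 t} = \frac{138 + \left(-239\right)^{2}}{-2 - \frac{403973}{612}} = \frac{138 + 57121}{-2 - \frac{403973}{612}} = \frac{57259}{- \frac{405197}{612}} = 57259 \left(- \frac{612}{405197}\right) = - \frac{35042508}{405197}$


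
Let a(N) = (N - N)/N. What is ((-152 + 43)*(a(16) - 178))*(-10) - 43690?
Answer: -237710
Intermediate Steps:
a(N) = 0 (a(N) = 0/N = 0)
((-152 + 43)*(a(16) - 178))*(-10) - 43690 = ((-152 + 43)*(0 - 178))*(-10) - 43690 = -109*(-178)*(-10) - 43690 = 19402*(-10) - 43690 = -194020 - 43690 = -237710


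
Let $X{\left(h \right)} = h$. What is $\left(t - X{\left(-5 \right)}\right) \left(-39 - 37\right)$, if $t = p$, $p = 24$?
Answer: $-2204$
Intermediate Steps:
$t = 24$
$\left(t - X{\left(-5 \right)}\right) \left(-39 - 37\right) = \left(24 - -5\right) \left(-39 - 37\right) = \left(24 + 5\right) \left(-76\right) = 29 \left(-76\right) = -2204$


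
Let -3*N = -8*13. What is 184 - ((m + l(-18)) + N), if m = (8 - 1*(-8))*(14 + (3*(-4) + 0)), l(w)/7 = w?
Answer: 730/3 ≈ 243.33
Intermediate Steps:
l(w) = 7*w
N = 104/3 (N = -(-8)*13/3 = -⅓*(-104) = 104/3 ≈ 34.667)
m = 32 (m = (8 + 8)*(14 + (-12 + 0)) = 16*(14 - 12) = 16*2 = 32)
184 - ((m + l(-18)) + N) = 184 - ((32 + 7*(-18)) + 104/3) = 184 - ((32 - 126) + 104/3) = 184 - (-94 + 104/3) = 184 - 1*(-178/3) = 184 + 178/3 = 730/3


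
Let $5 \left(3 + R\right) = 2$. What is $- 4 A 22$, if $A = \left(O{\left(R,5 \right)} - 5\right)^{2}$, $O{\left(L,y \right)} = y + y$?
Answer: $-2200$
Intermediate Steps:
$R = - \frac{13}{5}$ ($R = -3 + \frac{1}{5} \cdot 2 = -3 + \frac{2}{5} = - \frac{13}{5} \approx -2.6$)
$O{\left(L,y \right)} = 2 y$
$A = 25$ ($A = \left(2 \cdot 5 - 5\right)^{2} = \left(10 - 5\right)^{2} = 5^{2} = 25$)
$- 4 A 22 = \left(-4\right) 25 \cdot 22 = \left(-100\right) 22 = -2200$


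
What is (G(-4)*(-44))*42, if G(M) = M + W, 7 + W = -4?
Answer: 27720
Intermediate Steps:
W = -11 (W = -7 - 4 = -11)
G(M) = -11 + M (G(M) = M - 11 = -11 + M)
(G(-4)*(-44))*42 = ((-11 - 4)*(-44))*42 = -15*(-44)*42 = 660*42 = 27720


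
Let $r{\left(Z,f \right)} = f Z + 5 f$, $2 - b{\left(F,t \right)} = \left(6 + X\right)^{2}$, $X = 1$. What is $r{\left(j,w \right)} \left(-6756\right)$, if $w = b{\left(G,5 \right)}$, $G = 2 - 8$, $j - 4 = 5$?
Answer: $4445448$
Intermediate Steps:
$j = 9$ ($j = 4 + 5 = 9$)
$G = -6$ ($G = 2 - 8 = -6$)
$b{\left(F,t \right)} = -47$ ($b{\left(F,t \right)} = 2 - \left(6 + 1\right)^{2} = 2 - 7^{2} = 2 - 49 = -47$)
$w = -47$
$r{\left(Z,f \right)} = 5 f + Z f$ ($r{\left(Z,f \right)} = Z f + 5 f = 5 f + Z f$)
$r{\left(j,w \right)} \left(-6756\right) = - 47 \left(5 + 9\right) \left(-6756\right) = \left(-47\right) 14 \left(-6756\right) = \left(-658\right) \left(-6756\right) = 4445448$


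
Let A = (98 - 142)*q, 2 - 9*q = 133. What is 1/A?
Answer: 9/5764 ≈ 0.0015614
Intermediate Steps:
q = -131/9 (q = 2/9 - ⅑*133 = 2/9 - 133/9 = -131/9 ≈ -14.556)
A = 5764/9 (A = (98 - 142)*(-131/9) = -44*(-131/9) = 5764/9 ≈ 640.44)
1/A = 1/(5764/9) = 9/5764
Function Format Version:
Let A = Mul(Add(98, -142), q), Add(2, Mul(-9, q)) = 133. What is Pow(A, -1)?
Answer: Rational(9, 5764) ≈ 0.0015614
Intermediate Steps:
q = Rational(-131, 9) (q = Add(Rational(2, 9), Mul(Rational(-1, 9), 133)) = Add(Rational(2, 9), Rational(-133, 9)) = Rational(-131, 9) ≈ -14.556)
A = Rational(5764, 9) (A = Mul(Add(98, -142), Rational(-131, 9)) = Mul(-44, Rational(-131, 9)) = Rational(5764, 9) ≈ 640.44)
Pow(A, -1) = Pow(Rational(5764, 9), -1) = Rational(9, 5764)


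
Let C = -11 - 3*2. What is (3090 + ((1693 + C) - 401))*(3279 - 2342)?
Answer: 4090005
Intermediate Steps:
C = -17 (C = -11 - 6 = -17)
(3090 + ((1693 + C) - 401))*(3279 - 2342) = (3090 + ((1693 - 17) - 401))*(3279 - 2342) = (3090 + (1676 - 401))*937 = (3090 + 1275)*937 = 4365*937 = 4090005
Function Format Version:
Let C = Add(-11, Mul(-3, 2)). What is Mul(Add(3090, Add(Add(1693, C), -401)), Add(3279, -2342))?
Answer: 4090005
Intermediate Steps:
C = -17 (C = Add(-11, -6) = -17)
Mul(Add(3090, Add(Add(1693, C), -401)), Add(3279, -2342)) = Mul(Add(3090, Add(Add(1693, -17), -401)), Add(3279, -2342)) = Mul(Add(3090, Add(1676, -401)), 937) = Mul(Add(3090, 1275), 937) = Mul(4365, 937) = 4090005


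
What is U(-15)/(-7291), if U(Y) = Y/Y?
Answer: -1/7291 ≈ -0.00013716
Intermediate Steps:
U(Y) = 1
U(-15)/(-7291) = 1/(-7291) = 1*(-1/7291) = -1/7291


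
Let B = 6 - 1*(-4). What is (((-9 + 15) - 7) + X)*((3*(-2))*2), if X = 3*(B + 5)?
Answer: -528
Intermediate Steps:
B = 10 (B = 6 + 4 = 10)
X = 45 (X = 3*(10 + 5) = 3*15 = 45)
(((-9 + 15) - 7) + X)*((3*(-2))*2) = (((-9 + 15) - 7) + 45)*((3*(-2))*2) = ((6 - 7) + 45)*(-6*2) = (-1 + 45)*(-12) = 44*(-12) = -528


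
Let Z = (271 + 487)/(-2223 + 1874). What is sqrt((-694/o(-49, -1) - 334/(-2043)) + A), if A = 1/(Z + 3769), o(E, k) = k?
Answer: sqrt(556363470076682220755)/895258263 ≈ 26.347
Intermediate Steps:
Z = -758/349 (Z = 758/(-349) = 758*(-1/349) = -758/349 ≈ -2.1719)
A = 349/1314623 (A = 1/(-758/349 + 3769) = 1/(1314623/349) = 349/1314623 ≈ 0.00026548)
sqrt((-694/o(-49, -1) - 334/(-2043)) + A) = sqrt((-694/(-1) - 334/(-2043)) + 349/1314623) = sqrt((-694*(-1) - 334*(-1/2043)) + 349/1314623) = sqrt((694 + 334/2043) + 349/1314623) = sqrt(1418176/2043 + 349/1314623) = sqrt(1864367500655/2685774789) = sqrt(556363470076682220755)/895258263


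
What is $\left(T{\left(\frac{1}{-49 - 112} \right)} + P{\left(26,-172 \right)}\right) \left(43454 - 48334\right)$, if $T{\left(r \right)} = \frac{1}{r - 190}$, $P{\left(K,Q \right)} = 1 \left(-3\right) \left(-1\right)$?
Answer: $- \frac{447066560}{30591} \approx -14614.0$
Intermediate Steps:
$P{\left(K,Q \right)} = 3$ ($P{\left(K,Q \right)} = \left(-3\right) \left(-1\right) = 3$)
$T{\left(r \right)} = \frac{1}{-190 + r}$
$\left(T{\left(\frac{1}{-49 - 112} \right)} + P{\left(26,-172 \right)}\right) \left(43454 - 48334\right) = \left(\frac{1}{-190 + \frac{1}{-49 - 112}} + 3\right) \left(43454 - 48334\right) = \left(\frac{1}{-190 + \frac{1}{-161}} + 3\right) \left(-4880\right) = \left(\frac{1}{-190 - \frac{1}{161}} + 3\right) \left(-4880\right) = \left(\frac{1}{- \frac{30591}{161}} + 3\right) \left(-4880\right) = \left(- \frac{161}{30591} + 3\right) \left(-4880\right) = \frac{91612}{30591} \left(-4880\right) = - \frac{447066560}{30591}$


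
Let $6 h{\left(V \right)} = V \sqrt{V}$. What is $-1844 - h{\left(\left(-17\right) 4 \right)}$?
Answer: $-1844 + \frac{68 i \sqrt{17}}{3} \approx -1844.0 + 93.457 i$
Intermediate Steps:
$h{\left(V \right)} = \frac{V^{\frac{3}{2}}}{6}$ ($h{\left(V \right)} = \frac{V \sqrt{V}}{6} = \frac{V^{\frac{3}{2}}}{6}$)
$-1844 - h{\left(\left(-17\right) 4 \right)} = -1844 - \frac{\left(\left(-17\right) 4\right)^{\frac{3}{2}}}{6} = -1844 - \frac{\left(-68\right)^{\frac{3}{2}}}{6} = -1844 - \frac{\left(-136\right) i \sqrt{17}}{6} = -1844 - - \frac{68 i \sqrt{17}}{3} = -1844 + \frac{68 i \sqrt{17}}{3}$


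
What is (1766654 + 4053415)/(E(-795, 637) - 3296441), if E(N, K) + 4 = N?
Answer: -1940023/1099080 ≈ -1.7651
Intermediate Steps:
E(N, K) = -4 + N
(1766654 + 4053415)/(E(-795, 637) - 3296441) = (1766654 + 4053415)/((-4 - 795) - 3296441) = 5820069/(-799 - 3296441) = 5820069/(-3297240) = 5820069*(-1/3297240) = -1940023/1099080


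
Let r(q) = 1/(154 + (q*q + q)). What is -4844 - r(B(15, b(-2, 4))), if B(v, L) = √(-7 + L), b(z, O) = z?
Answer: -101888841/21034 + 3*I/21034 ≈ -4844.0 + 0.00014263*I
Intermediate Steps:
r(q) = 1/(154 + q + q²) (r(q) = 1/(154 + (q² + q)) = 1/(154 + (q + q²)) = 1/(154 + q + q²))
-4844 - r(B(15, b(-2, 4))) = -4844 - 1/(154 + √(-7 - 2) + (√(-7 - 2))²) = -4844 - 1/(154 + √(-9) + (√(-9))²) = -4844 - 1/(154 + 3*I + (3*I)²) = -4844 - 1/(154 + 3*I - 9) = -4844 - 1/(145 + 3*I) = -4844 - (145 - 3*I)/21034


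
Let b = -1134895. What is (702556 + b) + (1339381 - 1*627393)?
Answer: 279649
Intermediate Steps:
(702556 + b) + (1339381 - 1*627393) = (702556 - 1134895) + (1339381 - 1*627393) = -432339 + (1339381 - 627393) = -432339 + 711988 = 279649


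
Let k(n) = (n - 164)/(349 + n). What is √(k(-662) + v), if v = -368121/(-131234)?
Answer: √9185516761251994/41076242 ≈ 2.3332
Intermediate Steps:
k(n) = (-164 + n)/(349 + n)
v = 368121/131234 (v = -368121*(-1/131234) = 368121/131234 ≈ 2.8051)
√(k(-662) + v) = √((-164 - 662)/(349 - 662) + 368121/131234) = √(-826/(-313) + 368121/131234) = √(-1/313*(-826) + 368121/131234) = √(826/313 + 368121/131234) = √(223621157/41076242) = √9185516761251994/41076242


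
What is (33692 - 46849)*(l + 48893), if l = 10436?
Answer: -780591653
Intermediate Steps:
(33692 - 46849)*(l + 48893) = (33692 - 46849)*(10436 + 48893) = -13157*59329 = -780591653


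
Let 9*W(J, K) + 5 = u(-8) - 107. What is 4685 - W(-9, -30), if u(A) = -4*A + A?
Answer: 42253/9 ≈ 4694.8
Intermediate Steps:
u(A) = -3*A
W(J, K) = -88/9 (W(J, K) = -5/9 + (-3*(-8) - 107)/9 = -5/9 + (24 - 107)/9 = -5/9 + (⅑)*(-83) = -5/9 - 83/9 = -88/9)
4685 - W(-9, -30) = 4685 - 1*(-88/9) = 4685 + 88/9 = 42253/9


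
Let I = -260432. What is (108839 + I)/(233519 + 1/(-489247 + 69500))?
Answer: -21210235657/32672966564 ≈ -0.64917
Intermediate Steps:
(108839 + I)/(233519 + 1/(-489247 + 69500)) = (108839 - 260432)/(233519 + 1/(-489247 + 69500)) = -151593/(233519 + 1/(-419747)) = -151593/(233519 - 1/419747) = -151593/98018899692/419747 = -151593*419747/98018899692 = -21210235657/32672966564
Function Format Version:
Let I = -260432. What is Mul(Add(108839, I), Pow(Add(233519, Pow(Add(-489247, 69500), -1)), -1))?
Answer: Rational(-21210235657, 32672966564) ≈ -0.64917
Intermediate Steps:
Mul(Add(108839, I), Pow(Add(233519, Pow(Add(-489247, 69500), -1)), -1)) = Mul(Add(108839, -260432), Pow(Add(233519, Pow(Add(-489247, 69500), -1)), -1)) = Mul(-151593, Pow(Add(233519, Pow(-419747, -1)), -1)) = Mul(-151593, Pow(Add(233519, Rational(-1, 419747)), -1)) = Mul(-151593, Pow(Rational(98018899692, 419747), -1)) = Mul(-151593, Rational(419747, 98018899692)) = Rational(-21210235657, 32672966564)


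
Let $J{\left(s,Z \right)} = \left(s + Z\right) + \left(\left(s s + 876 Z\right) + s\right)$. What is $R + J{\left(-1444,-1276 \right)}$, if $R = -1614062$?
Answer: $-650866$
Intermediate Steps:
$J{\left(s,Z \right)} = s^{2} + 2 s + 877 Z$ ($J{\left(s,Z \right)} = \left(Z + s\right) + \left(\left(s^{2} + 876 Z\right) + s\right) = \left(Z + s\right) + \left(s + s^{2} + 876 Z\right) = s^{2} + 2 s + 877 Z$)
$R + J{\left(-1444,-1276 \right)} = -1614062 + \left(\left(-1444\right)^{2} + 2 \left(-1444\right) + 877 \left(-1276\right)\right) = -1614062 - -963196 = -1614062 + 963196 = -650866$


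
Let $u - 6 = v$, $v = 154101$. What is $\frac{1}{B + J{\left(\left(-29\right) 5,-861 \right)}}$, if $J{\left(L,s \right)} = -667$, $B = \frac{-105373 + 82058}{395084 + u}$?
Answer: $- \frac{549191}{366333712} \approx -0.0014992$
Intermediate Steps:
$u = 154107$ ($u = 6 + 154101 = 154107$)
$B = - \frac{23315}{549191}$ ($B = \frac{-105373 + 82058}{395084 + 154107} = - \frac{23315}{549191} \approx -0.042453$)
$\frac{1}{B + J{\left(\left(-29\right) 5,-861 \right)}} = \frac{1}{- \frac{23315}{549191} - 667} = \frac{1}{- \frac{366333712}{549191}} = - \frac{549191}{366333712}$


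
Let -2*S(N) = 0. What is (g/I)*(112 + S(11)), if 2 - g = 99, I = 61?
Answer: -10864/61 ≈ -178.10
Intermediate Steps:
g = -97 (g = 2 - 1*99 = 2 - 99 = -97)
S(N) = 0 (S(N) = -½*0 = 0)
(g/I)*(112 + S(11)) = (-97/61)*(112 + 0) = -97*1/61*112 = -97/61*112 = -10864/61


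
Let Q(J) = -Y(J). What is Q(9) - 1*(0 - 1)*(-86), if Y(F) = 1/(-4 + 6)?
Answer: -173/2 ≈ -86.500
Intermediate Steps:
Y(F) = 1/2
Q(J) = -1/2 (Q(J) = -1*1/2 = -1/2)
Q(9) - 1*(0 - 1)*(-86) = -1/2 - 1*(0 - 1)*(-86) = -1/2 - 1*(-1)*(-86) = -1/2 - (-1)*(-86) = -1/2 - 1*86 = -1/2 - 86 = -173/2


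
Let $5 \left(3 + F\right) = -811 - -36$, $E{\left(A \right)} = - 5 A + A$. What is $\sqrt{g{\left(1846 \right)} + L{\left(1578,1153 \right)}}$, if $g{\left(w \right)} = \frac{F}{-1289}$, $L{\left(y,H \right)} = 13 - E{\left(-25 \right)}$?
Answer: $\frac{i \sqrt{144348665}}{1289} \approx 9.3208 i$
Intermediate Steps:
$E{\left(A \right)} = - 4 A$
$F = -158$ ($F = -3 + \frac{-811 - -36}{5} = -3 + \frac{-811 + 36}{5} = -3 + \frac{1}{5} \left(-775\right) = -3 - 155 = -158$)
$L{\left(y,H \right)} = -87$ ($L{\left(y,H \right)} = 13 - \left(-4\right) \left(-25\right) = 13 - 100 = -87$)
$g{\left(w \right)} = \frac{158}{1289}$ ($g{\left(w \right)} = - \frac{158}{-1289} = \left(-158\right) \left(- \frac{1}{1289}\right) = \frac{158}{1289}$)
$\sqrt{g{\left(1846 \right)} + L{\left(1578,1153 \right)}} = \sqrt{\frac{158}{1289} - 87} = \sqrt{- \frac{111985}{1289}} = \frac{i \sqrt{144348665}}{1289}$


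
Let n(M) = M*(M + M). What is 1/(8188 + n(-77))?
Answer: 1/20046 ≈ 4.9885e-5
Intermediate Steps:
n(M) = 2*M² (n(M) = M*(2*M) = 2*M²)
1/(8188 + n(-77)) = 1/(8188 + 2*(-77)²) = 1/(8188 + 2*5929) = 1/(8188 + 11858) = 1/20046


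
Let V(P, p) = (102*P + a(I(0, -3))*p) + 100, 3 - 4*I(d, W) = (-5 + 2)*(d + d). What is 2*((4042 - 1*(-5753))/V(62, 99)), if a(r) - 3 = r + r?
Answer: 39180/13739 ≈ 2.8517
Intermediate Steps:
I(d, W) = ¾ + 3*d/2 (I(d, W) = ¾ - (-5 + 2)*(d + d)/4 = ¾ - (-3)*2*d/4 = ¾ - (-3)*d/2 = ¾ + 3*d/2)
a(r) = 3 + 2*r (a(r) = 3 + (r + r) = 3 + 2*r)
V(P, p) = 100 + 102*P + 9*p/2 (V(P, p) = (102*P + (3 + 2*(¾ + (3/2)*0))*p) + 100 = (102*P + (3 + 2*(¾ + 0))*p) + 100 = (102*P + (3 + 2*(¾))*p) + 100 = (102*P + (3 + 3/2)*p) + 100 = (102*P + 9*p/2) + 100 = 100 + 102*P + 9*p/2)
2*((4042 - 1*(-5753))/V(62, 99)) = 2*((4042 - 1*(-5753))/(100 + 102*62 + (9/2)*99)) = 2*((4042 + 5753)/(100 + 6324 + 891/2)) = 2*(9795/(13739/2)) = 2*(9795*(2/13739)) = 2*(19590/13739) = 39180/13739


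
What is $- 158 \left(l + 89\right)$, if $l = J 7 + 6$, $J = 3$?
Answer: $-18328$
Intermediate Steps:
$l = 27$ ($l = 3 \cdot 7 + 6 = 21 + 6 = 27$)
$- 158 \left(l + 89\right) = - 158 \left(27 + 89\right) = \left(-158\right) 116 = -18328$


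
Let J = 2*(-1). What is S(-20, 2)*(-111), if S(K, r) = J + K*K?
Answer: -44178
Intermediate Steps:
J = -2
S(K, r) = -2 + K**2 (S(K, r) = -2 + K*K = -2 + K**2)
S(-20, 2)*(-111) = (-2 + (-20)**2)*(-111) = (-2 + 400)*(-111) = 398*(-111) = -44178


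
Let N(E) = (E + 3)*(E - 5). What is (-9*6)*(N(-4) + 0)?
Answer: -486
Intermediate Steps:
N(E) = (-5 + E)*(3 + E) (N(E) = (3 + E)*(-5 + E) = (-5 + E)*(3 + E))
(-9*6)*(N(-4) + 0) = (-9*6)*((-15 + (-4)² - 2*(-4)) + 0) = (-3*18)*((-15 + 16 + 8) + 0) = -54*(9 + 0) = -54*9 = -486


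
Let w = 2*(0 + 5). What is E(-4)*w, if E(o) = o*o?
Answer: 160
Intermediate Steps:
E(o) = o²
w = 10 (w = 2*5 = 10)
E(-4)*w = (-4)²*10 = 16*10 = 160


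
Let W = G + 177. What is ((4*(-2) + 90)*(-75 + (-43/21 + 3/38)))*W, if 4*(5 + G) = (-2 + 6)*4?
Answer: -443213936/399 ≈ -1.1108e+6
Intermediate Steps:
G = -1 (G = -5 + ((-2 + 6)*4)/4 = -5 + (4*4)/4 = -5 + (1/4)*16 = -5 + 4 = -1)
W = 176 (W = -1 + 177 = 176)
((4*(-2) + 90)*(-75 + (-43/21 + 3/38)))*W = ((4*(-2) + 90)*(-75 + (-43/21 + 3/38)))*176 = ((-8 + 90)*(-75 + (-43*1/21 + 3*(1/38))))*176 = (82*(-75 + (-43/21 + 3/38)))*176 = (82*(-75 - 1571/798))*176 = (82*(-61421/798))*176 = -2518261/399*176 = -443213936/399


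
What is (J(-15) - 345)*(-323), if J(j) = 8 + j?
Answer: 113696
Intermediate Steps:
(J(-15) - 345)*(-323) = ((8 - 15) - 345)*(-323) = (-7 - 345)*(-323) = -352*(-323) = 113696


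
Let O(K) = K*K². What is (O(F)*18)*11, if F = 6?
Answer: 42768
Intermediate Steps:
O(K) = K³
(O(F)*18)*11 = (6³*18)*11 = (216*18)*11 = 3888*11 = 42768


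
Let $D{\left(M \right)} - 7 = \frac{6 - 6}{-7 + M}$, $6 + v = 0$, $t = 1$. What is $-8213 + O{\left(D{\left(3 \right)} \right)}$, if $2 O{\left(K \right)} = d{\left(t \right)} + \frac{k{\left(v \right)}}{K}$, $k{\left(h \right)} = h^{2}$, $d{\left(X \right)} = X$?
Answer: $- \frac{114939}{14} \approx -8209.9$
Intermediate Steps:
$v = -6$ ($v = -6 + 0 = -6$)
$D{\left(M \right)} = 7$ ($D{\left(M \right)} = 7 + \frac{6 - 6}{-7 + M} = 7 + \frac{0}{-7 + M} = 7 + 0 = 7$)
$O{\left(K \right)} = \frac{1}{2} + \frac{18}{K}$ ($O{\left(K \right)} = \frac{1 + \frac{\left(-6\right)^{2}}{K}}{2} = \frac{1 + \frac{36}{K}}{2} = \frac{1}{2} + \frac{18}{K}$)
$-8213 + O{\left(D{\left(3 \right)} \right)} = -8213 + \frac{36 + 7}{2 \cdot 7} = -8213 + \frac{1}{2} \cdot \frac{1}{7} \cdot 43 = -8213 + \frac{43}{14} = - \frac{114939}{14}$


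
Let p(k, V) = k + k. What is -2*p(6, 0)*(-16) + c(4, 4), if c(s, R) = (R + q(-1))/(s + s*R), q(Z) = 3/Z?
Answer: 7681/20 ≈ 384.05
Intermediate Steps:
c(s, R) = (-3 + R)/(s + R*s) (c(s, R) = (R + 3/(-1))/(s + s*R) = (R + 3*(-1))/(s + R*s) = (R - 3)/(s + R*s) = (-3 + R)/(s + R*s))
p(k, V) = 2*k
-2*p(6, 0)*(-16) + c(4, 4) = -4*6*(-16) + (-3 + 4)/(4*(1 + 4)) = -2*12*(-16) + (¼)*1/5 = -24*(-16) + (¼)*(⅕)*1 = 384 + 1/20 = 7681/20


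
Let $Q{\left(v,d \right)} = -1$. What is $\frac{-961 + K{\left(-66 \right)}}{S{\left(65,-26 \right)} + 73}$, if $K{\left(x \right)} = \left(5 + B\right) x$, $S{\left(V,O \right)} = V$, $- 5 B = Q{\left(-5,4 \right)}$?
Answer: $- \frac{6521}{690} \approx -9.4507$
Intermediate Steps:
$B = \frac{1}{5}$ ($B = \left(- \frac{1}{5}\right) \left(-1\right) = \frac{1}{5} \approx 0.2$)
$K{\left(x \right)} = \frac{26 x}{5}$ ($K{\left(x \right)} = \left(5 + \frac{1}{5}\right) x = \frac{26 x}{5}$)
$\frac{-961 + K{\left(-66 \right)}}{S{\left(65,-26 \right)} + 73} = \frac{-961 + \frac{26}{5} \left(-66\right)}{65 + 73} = \frac{-961 - \frac{1716}{5}}{138} = \left(- \frac{6521}{5}\right) \frac{1}{138} = - \frac{6521}{690}$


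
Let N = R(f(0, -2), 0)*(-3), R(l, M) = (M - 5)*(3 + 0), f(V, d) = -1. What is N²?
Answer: 2025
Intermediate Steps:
R(l, M) = -15 + 3*M (R(l, M) = (-5 + M)*3 = -15 + 3*M)
N = 45 (N = (-15 + 3*0)*(-3) = (-15 + 0)*(-3) = -15*(-3) = 45)
N² = 45² = 2025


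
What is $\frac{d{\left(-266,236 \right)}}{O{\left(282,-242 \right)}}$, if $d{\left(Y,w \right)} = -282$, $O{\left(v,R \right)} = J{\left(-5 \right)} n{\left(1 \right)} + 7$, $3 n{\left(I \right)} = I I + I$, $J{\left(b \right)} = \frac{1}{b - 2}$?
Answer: $- \frac{5922}{145} \approx -40.841$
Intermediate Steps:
$J{\left(b \right)} = \frac{1}{-2 + b}$
$n{\left(I \right)} = \frac{I}{3} + \frac{I^{2}}{3}$ ($n{\left(I \right)} = \frac{I I + I}{3} = \frac{I^{2} + I}{3} = \frac{I + I^{2}}{3} = \frac{I}{3} + \frac{I^{2}}{3}$)
$O{\left(v,R \right)} = \frac{145}{21}$ ($O{\left(v,R \right)} = \frac{\frac{1}{3} \cdot 1 \left(1 + 1\right)}{-2 - 5} + 7 = \frac{\frac{1}{3} \cdot 1 \cdot 2}{-7} + 7 = \left(- \frac{1}{7}\right) \frac{2}{3} + 7 = - \frac{2}{21} + 7 = \frac{145}{21}$)
$\frac{d{\left(-266,236 \right)}}{O{\left(282,-242 \right)}} = - \frac{282}{\frac{145}{21}} = \left(-282\right) \frac{21}{145} = - \frac{5922}{145}$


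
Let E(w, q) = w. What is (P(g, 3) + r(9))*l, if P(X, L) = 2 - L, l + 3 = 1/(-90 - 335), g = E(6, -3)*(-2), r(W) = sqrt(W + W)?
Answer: 1276/425 - 3828*sqrt(2)/425 ≈ -9.7355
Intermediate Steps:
r(W) = sqrt(2)*sqrt(W) (r(W) = sqrt(2*W) = sqrt(2)*sqrt(W))
g = -12 (g = 6*(-2) = -12)
l = -1276/425 (l = -3 + 1/(-90 - 335) = -3 + 1/(-425) = -3 - 1/425 = -1276/425 ≈ -3.0024)
(P(g, 3) + r(9))*l = ((2 - 1*3) + sqrt(2)*sqrt(9))*(-1276/425) = ((2 - 3) + sqrt(2)*3)*(-1276/425) = (-1 + 3*sqrt(2))*(-1276/425) = 1276/425 - 3828*sqrt(2)/425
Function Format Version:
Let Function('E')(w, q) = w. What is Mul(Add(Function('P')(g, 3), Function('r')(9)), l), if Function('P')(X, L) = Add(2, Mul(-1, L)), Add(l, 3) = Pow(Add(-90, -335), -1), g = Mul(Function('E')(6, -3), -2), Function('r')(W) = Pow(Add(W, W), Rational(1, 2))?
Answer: Add(Rational(1276, 425), Mul(Rational(-3828, 425), Pow(2, Rational(1, 2)))) ≈ -9.7355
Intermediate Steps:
Function('r')(W) = Mul(Pow(2, Rational(1, 2)), Pow(W, Rational(1, 2))) (Function('r')(W) = Pow(Mul(2, W), Rational(1, 2)) = Mul(Pow(2, Rational(1, 2)), Pow(W, Rational(1, 2))))
g = -12 (g = Mul(6, -2) = -12)
l = Rational(-1276, 425) (l = Add(-3, Pow(Add(-90, -335), -1)) = Add(-3, Pow(-425, -1)) = Add(-3, Rational(-1, 425)) = Rational(-1276, 425) ≈ -3.0024)
Mul(Add(Function('P')(g, 3), Function('r')(9)), l) = Mul(Add(Add(2, Mul(-1, 3)), Mul(Pow(2, Rational(1, 2)), Pow(9, Rational(1, 2)))), Rational(-1276, 425)) = Mul(Add(Add(2, -3), Mul(Pow(2, Rational(1, 2)), 3)), Rational(-1276, 425)) = Mul(Add(-1, Mul(3, Pow(2, Rational(1, 2)))), Rational(-1276, 425)) = Add(Rational(1276, 425), Mul(Rational(-3828, 425), Pow(2, Rational(1, 2))))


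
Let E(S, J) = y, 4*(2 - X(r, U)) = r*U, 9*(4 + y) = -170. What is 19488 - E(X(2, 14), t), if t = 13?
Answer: 175598/9 ≈ 19511.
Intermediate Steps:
y = -206/9 (y = -4 + (⅑)*(-170) = -4 - 170/9 = -206/9 ≈ -22.889)
X(r, U) = 2 - U*r/4 (X(r, U) = 2 - r*U/4 = 2 - U*r/4)
E(S, J) = -206/9
19488 - E(X(2, 14), t) = 19488 - 1*(-206/9) = 19488 + 206/9 = 175598/9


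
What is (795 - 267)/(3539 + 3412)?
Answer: 176/2317 ≈ 0.075960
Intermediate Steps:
(795 - 267)/(3539 + 3412) = 528/6951 = 528*(1/6951) = 176/2317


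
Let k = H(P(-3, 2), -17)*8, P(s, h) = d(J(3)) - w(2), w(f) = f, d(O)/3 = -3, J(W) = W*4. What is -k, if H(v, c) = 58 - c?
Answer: -600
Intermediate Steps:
J(W) = 4*W
d(O) = -9 (d(O) = 3*(-3) = -9)
P(s, h) = -11 (P(s, h) = -9 - 1*2 = -9 - 2 = -11)
k = 600 (k = (58 - 1*(-17))*8 = (58 + 17)*8 = 75*8 = 600)
-k = -1*600 = -600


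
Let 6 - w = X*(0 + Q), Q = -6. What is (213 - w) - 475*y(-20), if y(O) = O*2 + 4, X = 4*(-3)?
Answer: 17379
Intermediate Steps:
X = -12
w = -66 (w = 6 - (-12)*(0 - 6) = 6 - (-12)*(-6) = 6 - 1*72 = 6 - 72 = -66)
y(O) = 4 + 2*O (y(O) = 2*O + 4 = 4 + 2*O)
(213 - w) - 475*y(-20) = (213 - 1*(-66)) - 475*(4 + 2*(-20)) = (213 + 66) - 475*(4 - 40) = 279 - 475*(-36) = 279 + 17100 = 17379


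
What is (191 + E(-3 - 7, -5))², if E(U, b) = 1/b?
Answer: 910116/25 ≈ 36405.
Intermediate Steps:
(191 + E(-3 - 7, -5))² = (191 + 1/(-5))² = (191 - ⅕)² = (954/5)² = 910116/25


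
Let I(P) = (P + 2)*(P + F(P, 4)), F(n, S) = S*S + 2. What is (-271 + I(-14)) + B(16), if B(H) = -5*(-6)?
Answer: -289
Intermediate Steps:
F(n, S) = 2 + S² (F(n, S) = S² + 2 = 2 + S²)
I(P) = (2 + P)*(18 + P) (I(P) = (P + 2)*(P + (2 + 4²)) = (2 + P)*(P + (2 + 16)) = (2 + P)*(P + 18) = (2 + P)*(18 + P))
B(H) = 30
(-271 + I(-14)) + B(16) = (-271 + (36 + (-14)² + 20*(-14))) + 30 = (-271 + (36 + 196 - 280)) + 30 = (-271 - 48) + 30 = -319 + 30 = -289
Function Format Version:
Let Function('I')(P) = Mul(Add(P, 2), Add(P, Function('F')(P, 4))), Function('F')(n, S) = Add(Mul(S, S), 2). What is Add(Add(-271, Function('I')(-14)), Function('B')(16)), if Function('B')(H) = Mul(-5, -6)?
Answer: -289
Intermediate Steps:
Function('F')(n, S) = Add(2, Pow(S, 2)) (Function('F')(n, S) = Add(Pow(S, 2), 2) = Add(2, Pow(S, 2)))
Function('I')(P) = Mul(Add(2, P), Add(18, P)) (Function('I')(P) = Mul(Add(P, 2), Add(P, Add(2, Pow(4, 2)))) = Mul(Add(2, P), Add(P, Add(2, 16))) = Mul(Add(2, P), Add(P, 18)) = Mul(Add(2, P), Add(18, P)))
Function('B')(H) = 30
Add(Add(-271, Function('I')(-14)), Function('B')(16)) = Add(Add(-271, Add(36, Pow(-14, 2), Mul(20, -14))), 30) = Add(Add(-271, Add(36, 196, -280)), 30) = Add(Add(-271, -48), 30) = Add(-319, 30) = -289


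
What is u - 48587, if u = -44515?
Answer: -93102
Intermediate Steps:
u - 48587 = -44515 - 48587 = -93102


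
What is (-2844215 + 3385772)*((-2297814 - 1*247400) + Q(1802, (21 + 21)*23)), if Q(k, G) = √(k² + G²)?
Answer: -1378378458198 + 1083114*√1045090 ≈ -1.3773e+12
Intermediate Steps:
Q(k, G) = √(G² + k²)
(-2844215 + 3385772)*((-2297814 - 1*247400) + Q(1802, (21 + 21)*23)) = (-2844215 + 3385772)*((-2297814 - 1*247400) + √(((21 + 21)*23)² + 1802²)) = 541557*((-2297814 - 247400) + √((42*23)² + 3247204)) = 541557*(-2545214 + √(966² + 3247204)) = 541557*(-2545214 + √(933156 + 3247204)) = 541557*(-2545214 + √4180360) = 541557*(-2545214 + 2*√1045090) = -1378378458198 + 1083114*√1045090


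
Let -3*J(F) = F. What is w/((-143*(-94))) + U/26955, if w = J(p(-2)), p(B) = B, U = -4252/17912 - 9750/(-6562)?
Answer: 255290735617/2661727252388490 ≈ 9.5912e-5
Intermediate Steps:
U = 18342547/14692318 (U = -4252*1/17912 - 9750*(-1/6562) = -1063/4478 + 4875/3281 = 18342547/14692318 ≈ 1.2484)
J(F) = -F/3
w = ⅔ (w = -⅓*(-2) = ⅔ ≈ 0.66667)
w/((-143*(-94))) + U/26955 = 2/(3*((-143*(-94)))) + (18342547/14692318)/26955 = (⅔)/13442 + (18342547/14692318)*(1/26955) = (⅔)*(1/13442) + 18342547/396031431690 = 1/20163 + 18342547/396031431690 = 255290735617/2661727252388490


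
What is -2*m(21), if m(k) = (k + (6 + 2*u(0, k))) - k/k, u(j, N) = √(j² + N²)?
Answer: -136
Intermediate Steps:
u(j, N) = √(N² + j²)
m(k) = 5 + k + 2*√(k²) (m(k) = (k + (6 + 2*√(k² + 0²))) - k/k = (k + (6 + 2*√(k² + 0))) - 1*1 = (k + (6 + 2*√(k²))) - 1 = (6 + k + 2*√(k²)) - 1 = 5 + k + 2*√(k²))
-2*m(21) = -2*(5 + 21 + 2*√(21²)) = -2*(5 + 21 + 2*√441) = -2*(5 + 21 + 2*21) = -2*(5 + 21 + 42) = -2*68 = -136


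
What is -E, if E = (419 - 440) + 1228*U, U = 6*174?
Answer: -1282011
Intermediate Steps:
U = 1044
E = 1282011 (E = (419 - 440) + 1228*1044 = -21 + 1282032 = 1282011)
-E = -1*1282011 = -1282011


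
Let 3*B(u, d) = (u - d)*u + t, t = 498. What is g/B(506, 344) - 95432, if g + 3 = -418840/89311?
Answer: -234300771593253/2455159390 ≈ -95432.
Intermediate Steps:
B(u, d) = 166 + u*(u - d)/3 (B(u, d) = ((u - d)*u + 498)/3 = (u*(u - d) + 498)/3 = (498 + u*(u - d))/3 = 166 + u*(u - d)/3)
g = -686773/89311 (g = -3 - 418840/89311 = -686773/89311 ≈ -7.6897)
g/B(506, 344) - 95432 = -686773/(89311*(166 + (⅓)*506² - ⅓*344*506)) - 95432 = -686773/(89311*(166 + (⅓)*256036 - 174064/3)) - 95432 = -686773/(89311*(166 + 256036/3 - 174064/3)) - 95432 = -686773/89311/27490 - 95432 = -686773/89311*1/27490 - 95432 = -686773/2455159390 - 95432 = -234300771593253/2455159390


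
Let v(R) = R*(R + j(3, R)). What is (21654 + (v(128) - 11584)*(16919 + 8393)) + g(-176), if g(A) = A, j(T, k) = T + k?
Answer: 545950694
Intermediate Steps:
v(R) = R*(3 + 2*R) (v(R) = R*(R + (3 + R)) = R*(3 + 2*R))
(21654 + (v(128) - 11584)*(16919 + 8393)) + g(-176) = (21654 + (128*(3 + 2*128) - 11584)*(16919 + 8393)) - 176 = (21654 + (128*(3 + 256) - 11584)*25312) - 176 = (21654 + (128*259 - 11584)*25312) - 176 = (21654 + (33152 - 11584)*25312) - 176 = (21654 + 21568*25312) - 176 = (21654 + 545929216) - 176 = 545950870 - 176 = 545950694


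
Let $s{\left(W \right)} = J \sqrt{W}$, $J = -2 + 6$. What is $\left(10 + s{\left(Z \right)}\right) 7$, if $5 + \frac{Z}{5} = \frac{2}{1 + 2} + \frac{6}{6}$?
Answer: $70 + \frac{140 i \sqrt{6}}{3} \approx 70.0 + 114.31 i$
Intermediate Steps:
$Z = - \frac{50}{3}$ ($Z = -25 + 5 \left(\frac{2}{1 + 2} + \frac{6}{6}\right) = -25 + 5 \left(\frac{2}{3} + 6 \cdot \frac{1}{6}\right) = -25 + 5 \left(2 \cdot \frac{1}{3} + 1\right) = -25 + 5 \left(\frac{2}{3} + 1\right) = -25 + 5 \cdot \frac{5}{3} = -25 + \frac{25}{3} = - \frac{50}{3} \approx -16.667$)
$J = 4$
$s{\left(W \right)} = 4 \sqrt{W}$
$\left(10 + s{\left(Z \right)}\right) 7 = \left(10 + 4 \sqrt{- \frac{50}{3}}\right) 7 = \left(10 + 4 \frac{5 i \sqrt{6}}{3}\right) 7 = \left(10 + \frac{20 i \sqrt{6}}{3}\right) 7 = 70 + \frac{140 i \sqrt{6}}{3}$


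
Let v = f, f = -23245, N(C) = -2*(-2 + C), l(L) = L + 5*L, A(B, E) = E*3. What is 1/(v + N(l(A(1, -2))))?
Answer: -1/23169 ≈ -4.3161e-5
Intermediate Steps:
A(B, E) = 3*E
l(L) = 6*L
N(C) = 4 - 2*C
v = -23245
1/(v + N(l(A(1, -2)))) = 1/(-23245 + (4 - 12*3*(-2))) = 1/(-23245 + (4 - 12*(-6))) = 1/(-23245 + (4 - 2*(-36))) = 1/(-23245 + (4 + 72)) = 1/(-23245 + 76) = 1/(-23169) = -1/23169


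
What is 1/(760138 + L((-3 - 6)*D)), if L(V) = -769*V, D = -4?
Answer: 1/732454 ≈ 1.3653e-6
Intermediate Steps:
1/(760138 + L((-3 - 6)*D)) = 1/(760138 - 769*(-3 - 6)*(-4)) = 1/(760138 - (-6921)*(-4)) = 1/(760138 - 769*36) = 1/(760138 - 27684) = 1/732454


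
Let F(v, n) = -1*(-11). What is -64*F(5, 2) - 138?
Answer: -842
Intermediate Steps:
F(v, n) = 11
-64*F(5, 2) - 138 = -64*11 - 138 = -704 - 138 = -842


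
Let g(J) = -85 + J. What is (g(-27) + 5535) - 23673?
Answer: -18250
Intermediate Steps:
(g(-27) + 5535) - 23673 = ((-85 - 27) + 5535) - 23673 = (-112 + 5535) - 23673 = 5423 - 23673 = -18250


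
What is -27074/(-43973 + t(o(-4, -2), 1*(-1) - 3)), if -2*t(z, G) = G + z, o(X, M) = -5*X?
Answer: 27074/43981 ≈ 0.61558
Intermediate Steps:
t(z, G) = -G/2 - z/2 (t(z, G) = -(G + z)/2 = -G/2 - z/2)
-27074/(-43973 + t(o(-4, -2), 1*(-1) - 3)) = -27074/(-43973 + (-(1*(-1) - 3)/2 - (-5)*(-4)/2)) = -27074/(-43973 + (-(-1 - 3)/2 - ½*20)) = -27074/(-43973 + (-½*(-4) - 10)) = -27074/(-43973 + (2 - 10)) = -27074/(-43973 - 8) = -27074/(-43981) = -27074*(-1/43981) = 27074/43981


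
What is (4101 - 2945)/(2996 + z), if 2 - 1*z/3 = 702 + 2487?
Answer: -1156/6565 ≈ -0.17609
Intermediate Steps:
z = -9561 (z = 6 - 3*(702 + 2487) = 6 - 3*3189 = 6 - 9567 = -9561)
(4101 - 2945)/(2996 + z) = (4101 - 2945)/(2996 - 9561) = 1156/(-6565) = 1156*(-1/6565) = -1156/6565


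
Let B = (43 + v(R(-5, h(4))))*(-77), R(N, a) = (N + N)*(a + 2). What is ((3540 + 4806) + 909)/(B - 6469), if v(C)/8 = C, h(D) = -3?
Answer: -1851/3188 ≈ -0.58062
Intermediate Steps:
R(N, a) = 2*N*(2 + a) (R(N, a) = (2*N)*(2 + a) = 2*N*(2 + a))
v(C) = 8*C
B = -9471 (B = (43 + 8*(2*(-5)*(2 - 3)))*(-77) = (43 + 8*(2*(-5)*(-1)))*(-77) = (43 + 8*10)*(-77) = (43 + 80)*(-77) = 123*(-77) = -9471)
((3540 + 4806) + 909)/(B - 6469) = ((3540 + 4806) + 909)/(-9471 - 6469) = (8346 + 909)/(-15940) = 9255*(-1/15940) = -1851/3188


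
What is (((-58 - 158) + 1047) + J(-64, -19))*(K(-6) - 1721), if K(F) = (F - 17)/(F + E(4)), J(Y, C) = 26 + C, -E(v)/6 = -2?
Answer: -4336231/3 ≈ -1.4454e+6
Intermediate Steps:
E(v) = 12 (E(v) = -6*(-2) = 12)
K(F) = (-17 + F)/(12 + F) (K(F) = (F - 17)/(F + 12) = (-17 + F)/(12 + F))
(((-58 - 158) + 1047) + J(-64, -19))*(K(-6) - 1721) = (((-58 - 158) + 1047) + (26 - 19))*((-17 - 6)/(12 - 6) - 1721) = ((-216 + 1047) + 7)*(-23/6 - 1721) = (831 + 7)*((⅙)*(-23) - 1721) = 838*(-23/6 - 1721) = 838*(-10349/6) = -4336231/3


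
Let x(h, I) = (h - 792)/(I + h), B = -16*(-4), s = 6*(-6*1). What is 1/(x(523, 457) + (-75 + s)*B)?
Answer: -980/6962189 ≈ -0.00014076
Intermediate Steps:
s = -36 (s = 6*(-6) = -36)
B = 64
x(h, I) = (-792 + h)/(I + h)
1/(x(523, 457) + (-75 + s)*B) = 1/((-792 + 523)/(457 + 523) + (-75 - 36)*64) = 1/(-269/980 - 111*64) = 1/((1/980)*(-269) - 7104) = 1/(-269/980 - 7104) = 1/(-6962189/980) = -980/6962189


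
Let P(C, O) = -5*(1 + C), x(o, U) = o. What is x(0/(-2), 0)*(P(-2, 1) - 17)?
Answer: 0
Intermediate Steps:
P(C, O) = -5 - 5*C
x(0/(-2), 0)*(P(-2, 1) - 17) = (0/(-2))*((-5 - 5*(-2)) - 17) = (0*(-½))*((-5 + 10) - 17) = 0*(5 - 17) = 0*(-12) = 0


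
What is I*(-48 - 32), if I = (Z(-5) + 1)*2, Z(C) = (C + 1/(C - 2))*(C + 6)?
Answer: 4640/7 ≈ 662.86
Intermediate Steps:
Z(C) = (6 + C)*(C + 1/(-2 + C)) (Z(C) = (C + 1/(-2 + C))*(6 + C) = (6 + C)*(C + 1/(-2 + C)))
I = -58/7 (I = ((6 + (-5)³ - 11*(-5) + 4*(-5)²)/(-2 - 5) + 1)*2 = ((6 - 125 + 55 + 4*25)/(-7) + 1)*2 = (-(6 - 125 + 55 + 100)/7 + 1)*2 = (-⅐*36 + 1)*2 = (-36/7 + 1)*2 = -29/7*2 = -58/7 ≈ -8.2857)
I*(-48 - 32) = -58*(-48 - 32)/7 = -58/7*(-80) = 4640/7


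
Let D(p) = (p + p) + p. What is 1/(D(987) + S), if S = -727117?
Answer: -1/724156 ≈ -1.3809e-6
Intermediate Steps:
D(p) = 3*p (D(p) = 2*p + p = 3*p)
1/(D(987) + S) = 1/(3*987 - 727117) = 1/(2961 - 727117) = 1/(-724156) = -1/724156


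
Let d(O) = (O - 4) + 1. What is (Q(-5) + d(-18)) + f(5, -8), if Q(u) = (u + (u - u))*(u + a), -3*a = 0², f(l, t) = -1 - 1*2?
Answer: 1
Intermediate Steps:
f(l, t) = -3 (f(l, t) = -1 - 2 = -3)
a = 0 (a = -⅓*0² = -⅓*0 = 0)
d(O) = -3 + O (d(O) = (-4 + O) + 1 = -3 + O)
Q(u) = u² (Q(u) = (u + (u - u))*(u + 0) = (u + 0)*u = u*u = u²)
(Q(-5) + d(-18)) + f(5, -8) = ((-5)² + (-3 - 18)) - 3 = (25 - 21) - 3 = 4 - 3 = 1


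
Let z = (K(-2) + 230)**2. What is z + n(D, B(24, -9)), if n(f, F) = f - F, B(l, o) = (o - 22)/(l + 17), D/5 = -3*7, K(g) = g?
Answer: 2127070/41 ≈ 51880.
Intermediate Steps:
D = -105 (D = 5*(-3*7) = 5*(-21) = -105)
B(l, o) = (-22 + o)/(17 + l)
z = 51984 (z = (-2 + 230)**2 = 228**2 = 51984)
z + n(D, B(24, -9)) = 51984 + (-105 - (-22 - 9)/(17 + 24)) = 51984 + (-105 - (-31)/41) = 51984 + (-105 - 1*(-31/41)) = 51984 + (-105 + 31/41) = 51984 - 4274/41 = 2127070/41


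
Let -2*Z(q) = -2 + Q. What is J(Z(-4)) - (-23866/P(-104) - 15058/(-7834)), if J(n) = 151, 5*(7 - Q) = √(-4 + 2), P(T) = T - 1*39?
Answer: -9979988/560131 ≈ -17.817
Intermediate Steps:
P(T) = -39 + T (P(T) = T - 39 = -39 + T)
Q = 7 - I*√2/5 (Q = 7 - √(-4 + 2)/5 = 7 - I*√2/5 ≈ 7.0 - 0.28284*I)
Z(q) = -5/2 + I*√2/10 (Z(q) = -(-2 + (7 - I*√2/5))/2 = -(5 - I*√2/5)/2 = -5/2 + I*√2/10)
J(Z(-4)) - (-23866/P(-104) - 15058/(-7834)) = 151 - (-23866/(-39 - 104) - 15058/(-7834)) = 151 - (-23866/(-143) - 15058*(-1/7834)) = 151 - (-23866*(-1/143) + 7529/3917) = 151 - (23866/143 + 7529/3917) = 151 - 1*94559769/560131 = 151 - 94559769/560131 = -9979988/560131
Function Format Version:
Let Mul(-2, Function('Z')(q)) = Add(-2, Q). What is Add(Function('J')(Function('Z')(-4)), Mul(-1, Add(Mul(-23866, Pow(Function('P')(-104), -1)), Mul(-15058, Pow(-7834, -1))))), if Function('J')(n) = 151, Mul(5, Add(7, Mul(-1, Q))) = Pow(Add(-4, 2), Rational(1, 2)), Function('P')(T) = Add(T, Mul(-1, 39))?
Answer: Rational(-9979988, 560131) ≈ -17.817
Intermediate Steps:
Function('P')(T) = Add(-39, T) (Function('P')(T) = Add(T, -39) = Add(-39, T))
Q = Add(7, Mul(Rational(-1, 5), I, Pow(2, Rational(1, 2)))) (Q = Add(7, Mul(Rational(-1, 5), Pow(Add(-4, 2), Rational(1, 2)))) = Add(7, Mul(Rational(-1, 5), Pow(-2, Rational(1, 2)))) = Add(7, Mul(Rational(-1, 5), Mul(I, Pow(2, Rational(1, 2))))) = Add(7, Mul(Rational(-1, 5), I, Pow(2, Rational(1, 2)))) ≈ Add(7.0000, Mul(-0.28284, I)))
Function('Z')(q) = Add(Rational(-5, 2), Mul(Rational(1, 10), I, Pow(2, Rational(1, 2)))) (Function('Z')(q) = Mul(Rational(-1, 2), Add(-2, Add(7, Mul(Rational(-1, 5), I, Pow(2, Rational(1, 2)))))) = Mul(Rational(-1, 2), Add(5, Mul(Rational(-1, 5), I, Pow(2, Rational(1, 2))))) = Add(Rational(-5, 2), Mul(Rational(1, 10), I, Pow(2, Rational(1, 2)))))
Add(Function('J')(Function('Z')(-4)), Mul(-1, Add(Mul(-23866, Pow(Function('P')(-104), -1)), Mul(-15058, Pow(-7834, -1))))) = Add(151, Mul(-1, Add(Mul(-23866, Pow(Add(-39, -104), -1)), Mul(-15058, Pow(-7834, -1))))) = Add(151, Mul(-1, Add(Mul(-23866, Pow(-143, -1)), Mul(-15058, Rational(-1, 7834))))) = Add(151, Mul(-1, Add(Mul(-23866, Rational(-1, 143)), Rational(7529, 3917)))) = Add(151, Mul(-1, Add(Rational(23866, 143), Rational(7529, 3917)))) = Add(151, Mul(-1, Rational(94559769, 560131))) = Add(151, Rational(-94559769, 560131)) = Rational(-9979988, 560131)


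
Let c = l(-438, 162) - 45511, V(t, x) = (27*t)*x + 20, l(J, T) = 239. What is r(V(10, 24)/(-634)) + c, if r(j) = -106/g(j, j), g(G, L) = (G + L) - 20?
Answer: -290629439/6420 ≈ -45269.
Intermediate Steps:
g(G, L) = -20 + G + L
V(t, x) = 20 + 27*t*x (V(t, x) = 27*t*x + 20 = 20 + 27*t*x)
r(j) = -106/(-20 + 2*j) (r(j) = -106/(-20 + j + j) = -106/(-20 + 2*j))
c = -45272 (c = 239 - 45511 = -45272)
r(V(10, 24)/(-634)) + c = -53/(-10 + (20 + 27*10*24)/(-634)) - 45272 = -53/(-10 + (20 + 6480)*(-1/634)) - 45272 = -53/(-10 + 6500*(-1/634)) - 45272 = -53/(-10 - 3250/317) - 45272 = -53/(-6420/317) - 45272 = -53*(-317/6420) - 45272 = 16801/6420 - 45272 = -290629439/6420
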